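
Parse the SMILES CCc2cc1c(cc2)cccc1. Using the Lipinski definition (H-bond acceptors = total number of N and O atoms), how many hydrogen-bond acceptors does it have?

N atoms: 0; O atoms: 0.
Lipinski HBA = 0 + 0 = 0.

0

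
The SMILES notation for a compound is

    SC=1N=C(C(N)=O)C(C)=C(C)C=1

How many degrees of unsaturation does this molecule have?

5

Degree of unsaturation = (number of rings) + (number of π bonds).
Ring closures in the SMILES: 1.
π bonds: 4 double bonds (each 1 DoU) → 4 DoU from unsaturation.
Total DoU = 1 + 4 = 5.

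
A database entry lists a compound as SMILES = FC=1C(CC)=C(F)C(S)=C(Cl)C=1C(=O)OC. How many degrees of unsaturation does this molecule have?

Molecular formula: C10H9ClF2O2S.
DoU = (2C + 2 + N − H − X) / 2, where X is the halogen count and O/S are ignored.
    = (2·10 + 2 + 0 − 9 − 3) / 2 = 10 / 2 = 5.

5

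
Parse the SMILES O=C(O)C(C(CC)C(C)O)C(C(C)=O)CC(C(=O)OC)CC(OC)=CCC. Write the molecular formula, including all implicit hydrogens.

C20H34O7

Walk through each heavy atom and fill implicit hydrogens from standard valence (C 4, N 3, O 2, S 2, halogen 1):
  atom 1: O, bond orders sum to 2 (valence 2) → 0 H
  atom 2: C, bond orders sum to 4 (valence 4) → 0 H
  atom 3: O, bond orders sum to 1 (valence 2) → 1 H
  atom 4: C, bond orders sum to 3 (valence 4) → 1 H
  atom 5: C, bond orders sum to 3 (valence 4) → 1 H
  atom 6: C, bond orders sum to 2 (valence 4) → 2 H
  atom 7: C, bond orders sum to 1 (valence 4) → 3 H
  atom 8: C, bond orders sum to 3 (valence 4) → 1 H
  atom 9: C, bond orders sum to 1 (valence 4) → 3 H
  atom 10: O, bond orders sum to 1 (valence 2) → 1 H
  atom 11: C, bond orders sum to 3 (valence 4) → 1 H
  atom 12: C, bond orders sum to 4 (valence 4) → 0 H
  atom 13: C, bond orders sum to 1 (valence 4) → 3 H
  atom 14: O, bond orders sum to 2 (valence 2) → 0 H
  atom 15: C, bond orders sum to 2 (valence 4) → 2 H
  atom 16: C, bond orders sum to 3 (valence 4) → 1 H
  atom 17: C, bond orders sum to 4 (valence 4) → 0 H
  atom 18: O, bond orders sum to 2 (valence 2) → 0 H
  atom 19: O, bond orders sum to 2 (valence 2) → 0 H
  atom 20: C, bond orders sum to 1 (valence 4) → 3 H
  atom 21: C, bond orders sum to 2 (valence 4) → 2 H
  atom 22: C, bond orders sum to 4 (valence 4) → 0 H
  atom 23: O, bond orders sum to 2 (valence 2) → 0 H
  atom 24: C, bond orders sum to 1 (valence 4) → 3 H
  atom 25: C, bond orders sum to 3 (valence 4) → 1 H
  atom 26: C, bond orders sum to 2 (valence 4) → 2 H
  atom 27: C, bond orders sum to 1 (valence 4) → 3 H
Totals → C:20, H:34, O:7.
In Hill order: C20H34O7.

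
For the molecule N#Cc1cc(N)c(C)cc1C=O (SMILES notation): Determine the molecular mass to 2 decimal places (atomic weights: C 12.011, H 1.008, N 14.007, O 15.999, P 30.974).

160.18 g/mol

First, the molecular formula is C9H8N2O (counting implicit H from valence).
  C: 9 × 12.011 = 108.099
  H: 8 × 1.008 = 8.064
  N: 2 × 14.007 = 28.014
  O: 1 × 15.999 = 15.999
Sum: 9×12.011 + 8×1.008 + 2×14.007 + 1×15.999 = 160.176 → 160.18 g/mol.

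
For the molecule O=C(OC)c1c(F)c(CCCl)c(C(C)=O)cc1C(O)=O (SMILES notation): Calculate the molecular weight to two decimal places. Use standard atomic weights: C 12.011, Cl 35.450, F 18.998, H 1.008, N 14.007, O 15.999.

302.68 g/mol

First, the molecular formula is C13H12ClFO5 (counting implicit H from valence).
  C: 13 × 12.011 = 156.143
  Cl: 1 × 35.450 = 35.450
  F: 1 × 18.998 = 18.998
  H: 12 × 1.008 = 12.096
  O: 5 × 15.999 = 79.995
Sum: 13×12.011 + 1×35.450 + 1×18.998 + 12×1.008 + 5×15.999 = 302.682 → 302.68 g/mol.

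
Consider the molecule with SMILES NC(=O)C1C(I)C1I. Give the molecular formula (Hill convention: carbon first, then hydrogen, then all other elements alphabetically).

Walk through each heavy atom and fill implicit hydrogens from standard valence (C 4, N 3, O 2, S 2, halogen 1):
  atom 1: N, bond orders sum to 1 (valence 3) → 2 H
  atom 2: C, bond orders sum to 4 (valence 4) → 0 H
  atom 3: O, bond orders sum to 2 (valence 2) → 0 H
  atom 4: C, bond orders sum to 3 (valence 4) → 1 H
  atom 5: C, bond orders sum to 3 (valence 4) → 1 H
  atom 6: I (halogen, monovalent) → 0 H
  atom 7: C, bond orders sum to 3 (valence 4) → 1 H
  atom 8: I (halogen, monovalent) → 0 H
Totals → C:4, H:5, I:2, N:1, O:1.

C4H5I2NO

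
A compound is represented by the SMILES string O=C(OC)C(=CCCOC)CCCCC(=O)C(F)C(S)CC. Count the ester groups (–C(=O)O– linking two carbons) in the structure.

1

The ester motif appears at heavy-atom position 2 in the SMILES.
Other groups present: 1 alkene, 1 ether, 1 ketone, 1 thiol.
Ester count: 1.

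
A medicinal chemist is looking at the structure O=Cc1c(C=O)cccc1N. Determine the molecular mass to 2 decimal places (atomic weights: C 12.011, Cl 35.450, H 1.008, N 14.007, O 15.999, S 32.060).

149.15 g/mol

First, the molecular formula is C8H7NO2 (counting implicit H from valence).
  C: 8 × 12.011 = 96.088
  H: 7 × 1.008 = 7.056
  N: 1 × 14.007 = 14.007
  O: 2 × 15.999 = 31.998
Sum: 8×12.011 + 7×1.008 + 1×14.007 + 2×15.999 = 149.149 → 149.15 g/mol.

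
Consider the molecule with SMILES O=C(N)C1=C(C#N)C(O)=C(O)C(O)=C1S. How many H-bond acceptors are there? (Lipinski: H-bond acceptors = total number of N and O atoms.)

N atoms: 2; O atoms: 4.
Lipinski HBA = 2 + 4 = 6.

6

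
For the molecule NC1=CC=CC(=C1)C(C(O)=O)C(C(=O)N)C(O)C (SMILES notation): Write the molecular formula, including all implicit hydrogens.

C12H16N2O4

Walk through each heavy atom and fill implicit hydrogens from standard valence (C 4, N 3, O 2, S 2, halogen 1):
  atom 1: N, bond orders sum to 1 (valence 3) → 2 H
  atom 2: C, bond orders sum to 4 (valence 4) → 0 H
  atom 3: C, bond orders sum to 3 (valence 4) → 1 H
  atom 4: C, bond orders sum to 3 (valence 4) → 1 H
  atom 5: C, bond orders sum to 3 (valence 4) → 1 H
  atom 6: C, bond orders sum to 4 (valence 4) → 0 H
  atom 7: C, bond orders sum to 3 (valence 4) → 1 H
  atom 8: C, bond orders sum to 3 (valence 4) → 1 H
  atom 9: C, bond orders sum to 4 (valence 4) → 0 H
  atom 10: O, bond orders sum to 1 (valence 2) → 1 H
  atom 11: O, bond orders sum to 2 (valence 2) → 0 H
  atom 12: C, bond orders sum to 3 (valence 4) → 1 H
  atom 13: C, bond orders sum to 4 (valence 4) → 0 H
  atom 14: O, bond orders sum to 2 (valence 2) → 0 H
  atom 15: N, bond orders sum to 1 (valence 3) → 2 H
  atom 16: C, bond orders sum to 3 (valence 4) → 1 H
  atom 17: O, bond orders sum to 1 (valence 2) → 1 H
  atom 18: C, bond orders sum to 1 (valence 4) → 3 H
Totals → C:12, H:16, N:2, O:4.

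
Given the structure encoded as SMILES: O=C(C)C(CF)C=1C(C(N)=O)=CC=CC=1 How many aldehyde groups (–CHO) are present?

0

Scan the SMILES for the aldehyde motif — none present.
Groups that are present: 1 amide, 1 ketone.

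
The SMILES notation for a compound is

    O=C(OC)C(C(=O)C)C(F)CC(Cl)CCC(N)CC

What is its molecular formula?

C13H23ClFNO3

Walk through each heavy atom and fill implicit hydrogens from standard valence (C 4, N 3, O 2, S 2, halogen 1):
  atom 1: O, bond orders sum to 2 (valence 2) → 0 H
  atom 2: C, bond orders sum to 4 (valence 4) → 0 H
  atom 3: O, bond orders sum to 2 (valence 2) → 0 H
  atom 4: C, bond orders sum to 1 (valence 4) → 3 H
  atom 5: C, bond orders sum to 3 (valence 4) → 1 H
  atom 6: C, bond orders sum to 4 (valence 4) → 0 H
  atom 7: O, bond orders sum to 2 (valence 2) → 0 H
  atom 8: C, bond orders sum to 1 (valence 4) → 3 H
  atom 9: C, bond orders sum to 3 (valence 4) → 1 H
  atom 10: F (halogen, monovalent) → 0 H
  atom 11: C, bond orders sum to 2 (valence 4) → 2 H
  atom 12: C, bond orders sum to 3 (valence 4) → 1 H
  atom 13: Cl (halogen, monovalent) → 0 H
  atom 14: C, bond orders sum to 2 (valence 4) → 2 H
  atom 15: C, bond orders sum to 2 (valence 4) → 2 H
  atom 16: C, bond orders sum to 3 (valence 4) → 1 H
  atom 17: N, bond orders sum to 1 (valence 3) → 2 H
  atom 18: C, bond orders sum to 2 (valence 4) → 2 H
  atom 19: C, bond orders sum to 1 (valence 4) → 3 H
Totals → C:13, H:23, Cl:1, F:1, N:1, O:3.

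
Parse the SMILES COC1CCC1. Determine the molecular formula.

C5H10O

Walk through each heavy atom and fill implicit hydrogens from standard valence (C 4, N 3, O 2, S 2, halogen 1):
  atom 1: C, bond orders sum to 1 (valence 4) → 3 H
  atom 2: O, bond orders sum to 2 (valence 2) → 0 H
  atom 3: C, bond orders sum to 3 (valence 4) → 1 H
  atom 4: C, bond orders sum to 2 (valence 4) → 2 H
  atom 5: C, bond orders sum to 2 (valence 4) → 2 H
  atom 6: C, bond orders sum to 2 (valence 4) → 2 H
Totals → C:5, H:10, O:1.
In Hill order: C5H10O.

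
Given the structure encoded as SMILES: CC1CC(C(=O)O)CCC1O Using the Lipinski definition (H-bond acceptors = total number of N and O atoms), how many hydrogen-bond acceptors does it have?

3

N atoms: 0; O atoms: 3.
Lipinski HBA = 0 + 3 = 3.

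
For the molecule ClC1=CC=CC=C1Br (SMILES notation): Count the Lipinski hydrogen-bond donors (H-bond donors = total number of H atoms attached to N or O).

0

Donors: find every N or O and count the H atoms it carries.
  (no N or O atoms present)
Lipinski HBD = 0.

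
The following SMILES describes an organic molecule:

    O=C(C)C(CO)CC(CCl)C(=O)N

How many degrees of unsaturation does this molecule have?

2

Degree of unsaturation = (number of rings) + (number of π bonds).
Ring closures in the SMILES: 0.
π bonds: 2 double bonds (each 1 DoU) → 2 DoU from unsaturation.
Total DoU = 0 + 2 = 2.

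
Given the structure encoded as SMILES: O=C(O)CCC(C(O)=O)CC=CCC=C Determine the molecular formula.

Walk through each heavy atom and fill implicit hydrogens from standard valence (C 4, N 3, O 2, S 2, halogen 1):
  atom 1: O, bond orders sum to 2 (valence 2) → 0 H
  atom 2: C, bond orders sum to 4 (valence 4) → 0 H
  atom 3: O, bond orders sum to 1 (valence 2) → 1 H
  atom 4: C, bond orders sum to 2 (valence 4) → 2 H
  atom 5: C, bond orders sum to 2 (valence 4) → 2 H
  atom 6: C, bond orders sum to 3 (valence 4) → 1 H
  atom 7: C, bond orders sum to 4 (valence 4) → 0 H
  atom 8: O, bond orders sum to 1 (valence 2) → 1 H
  atom 9: O, bond orders sum to 2 (valence 2) → 0 H
  atom 10: C, bond orders sum to 2 (valence 4) → 2 H
  atom 11: C, bond orders sum to 3 (valence 4) → 1 H
  atom 12: C, bond orders sum to 3 (valence 4) → 1 H
  atom 13: C, bond orders sum to 2 (valence 4) → 2 H
  atom 14: C, bond orders sum to 3 (valence 4) → 1 H
  atom 15: C, bond orders sum to 2 (valence 4) → 2 H
Totals → C:11, H:16, O:4.
In Hill order: C11H16O4.

C11H16O4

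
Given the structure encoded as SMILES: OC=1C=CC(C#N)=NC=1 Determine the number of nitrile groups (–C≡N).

1

The nitrile motif appears at heavy-atom position 6 in the SMILES.
Other groups present: 1 hydroxyl.
Nitrile count: 1.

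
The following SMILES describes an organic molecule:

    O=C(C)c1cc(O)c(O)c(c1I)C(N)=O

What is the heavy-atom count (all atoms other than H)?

15

Every atom symbol written in the SMILES (organic subset) is one heavy atom; implicit H are not written.
Heavy atoms by element → C:9, I:1, N:1, O:4.
Total: 15.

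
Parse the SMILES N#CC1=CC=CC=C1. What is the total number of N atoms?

1

Scan the SMILES for N atoms (remember two-letter symbols like Cl and Br are single atoms).
Nitrogen count: 1.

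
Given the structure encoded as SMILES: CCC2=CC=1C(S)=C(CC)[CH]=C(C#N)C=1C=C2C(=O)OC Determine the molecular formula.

Walk through each heavy atom and fill implicit hydrogens from standard valence (C 4, N 3, O 2, S 2, halogen 1):
  atom 1: C, bond orders sum to 1 (valence 4) → 3 H
  atom 2: C, bond orders sum to 2 (valence 4) → 2 H
  atom 3: C, bond orders sum to 4 (valence 4) → 0 H
  atom 4: C, bond orders sum to 3 (valence 4) → 1 H
  atom 5: C, bond orders sum to 4 (valence 4) → 0 H
  atom 6: C, bond orders sum to 4 (valence 4) → 0 H
  atom 7: S, bond orders sum to 1 (valence 2) → 1 H
  atom 8: C, bond orders sum to 4 (valence 4) → 0 H
  atom 9: C, bond orders sum to 2 (valence 4) → 2 H
  atom 10: C, bond orders sum to 1 (valence 4) → 3 H
  atom 11: C with explicit H count 1
  atom 12: C, bond orders sum to 4 (valence 4) → 0 H
  atom 13: C, bond orders sum to 4 (valence 4) → 0 H
  atom 14: N, bond orders sum to 3 (valence 3) → 0 H
  atom 15: C, bond orders sum to 4 (valence 4) → 0 H
  atom 16: C, bond orders sum to 3 (valence 4) → 1 H
  atom 17: C, bond orders sum to 4 (valence 4) → 0 H
  atom 18: C, bond orders sum to 4 (valence 4) → 0 H
  atom 19: O, bond orders sum to 2 (valence 2) → 0 H
  atom 20: O, bond orders sum to 2 (valence 2) → 0 H
  atom 21: C, bond orders sum to 1 (valence 4) → 3 H
Totals → C:17, H:17, N:1, O:2, S:1.

C17H17NO2S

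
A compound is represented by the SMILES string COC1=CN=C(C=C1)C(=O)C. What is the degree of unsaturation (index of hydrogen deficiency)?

5

Degree of unsaturation = (number of rings) + (number of π bonds).
Ring closures in the SMILES: 1.
π bonds: 4 double bonds (each 1 DoU) → 4 DoU from unsaturation.
Total DoU = 1 + 4 = 5.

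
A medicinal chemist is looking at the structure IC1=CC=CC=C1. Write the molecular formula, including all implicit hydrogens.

Walk through each heavy atom and fill implicit hydrogens from standard valence (C 4, N 3, O 2, S 2, halogen 1):
  atom 1: I (halogen, monovalent) → 0 H
  atom 2: C, bond orders sum to 4 (valence 4) → 0 H
  atom 3: C, bond orders sum to 3 (valence 4) → 1 H
  atom 4: C, bond orders sum to 3 (valence 4) → 1 H
  atom 5: C, bond orders sum to 3 (valence 4) → 1 H
  atom 6: C, bond orders sum to 3 (valence 4) → 1 H
  atom 7: C, bond orders sum to 3 (valence 4) → 1 H
Totals → C:6, H:5, I:1.
In Hill order: C6H5I.

C6H5I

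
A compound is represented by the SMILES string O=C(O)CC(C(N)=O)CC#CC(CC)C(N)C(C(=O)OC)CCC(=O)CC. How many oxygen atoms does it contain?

6

Scan the SMILES for O atoms (remember two-letter symbols like Cl and Br are single atoms).
Oxygen count: 6.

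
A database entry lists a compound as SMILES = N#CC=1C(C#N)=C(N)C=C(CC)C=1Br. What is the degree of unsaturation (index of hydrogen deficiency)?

8

Degree of unsaturation = (number of rings) + (number of π bonds).
Ring closures in the SMILES: 1.
π bonds: 3 double bonds (each 1 DoU), 2 triple bonds (each 2 DoU) → 7 DoU from unsaturation.
Total DoU = 1 + 7 = 8.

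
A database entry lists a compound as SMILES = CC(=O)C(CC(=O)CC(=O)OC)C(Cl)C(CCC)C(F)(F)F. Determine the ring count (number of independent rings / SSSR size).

In SMILES, each pair of matching ring-closure digits denotes one ring-closing bond; the number of such bonds equals the number of independent rings.
Ring-closure bonds here: 0.

0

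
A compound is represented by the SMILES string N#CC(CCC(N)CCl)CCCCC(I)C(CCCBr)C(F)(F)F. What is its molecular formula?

Walk through each heavy atom and fill implicit hydrogens from standard valence (C 4, N 3, O 2, S 2, halogen 1):
  atom 1: N, bond orders sum to 3 (valence 3) → 0 H
  atom 2: C, bond orders sum to 4 (valence 4) → 0 H
  atom 3: C, bond orders sum to 3 (valence 4) → 1 H
  atom 4: C, bond orders sum to 2 (valence 4) → 2 H
  atom 5: C, bond orders sum to 2 (valence 4) → 2 H
  atom 6: C, bond orders sum to 3 (valence 4) → 1 H
  atom 7: N, bond orders sum to 1 (valence 3) → 2 H
  atom 8: C, bond orders sum to 2 (valence 4) → 2 H
  atom 9: Cl (halogen, monovalent) → 0 H
  atom 10: C, bond orders sum to 2 (valence 4) → 2 H
  atom 11: C, bond orders sum to 2 (valence 4) → 2 H
  atom 12: C, bond orders sum to 2 (valence 4) → 2 H
  atom 13: C, bond orders sum to 2 (valence 4) → 2 H
  atom 14: C, bond orders sum to 3 (valence 4) → 1 H
  atom 15: I (halogen, monovalent) → 0 H
  atom 16: C, bond orders sum to 3 (valence 4) → 1 H
  atom 17: C, bond orders sum to 2 (valence 4) → 2 H
  atom 18: C, bond orders sum to 2 (valence 4) → 2 H
  atom 19: C, bond orders sum to 2 (valence 4) → 2 H
  atom 20: Br (halogen, monovalent) → 0 H
  atom 21: C, bond orders sum to 4 (valence 4) → 0 H
  atom 22: F (halogen, monovalent) → 0 H
  atom 23: F (halogen, monovalent) → 0 H
  atom 24: F (halogen, monovalent) → 0 H
Totals → C:16, H:26, Br:1, Cl:1, F:3, I:1, N:2.

C16H26BrClF3IN2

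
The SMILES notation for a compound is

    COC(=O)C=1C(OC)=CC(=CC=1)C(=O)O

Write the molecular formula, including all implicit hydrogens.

C10H10O5

Walk through each heavy atom and fill implicit hydrogens from standard valence (C 4, N 3, O 2, S 2, halogen 1):
  atom 1: C, bond orders sum to 1 (valence 4) → 3 H
  atom 2: O, bond orders sum to 2 (valence 2) → 0 H
  atom 3: C, bond orders sum to 4 (valence 4) → 0 H
  atom 4: O, bond orders sum to 2 (valence 2) → 0 H
  atom 5: C, bond orders sum to 4 (valence 4) → 0 H
  atom 6: C, bond orders sum to 4 (valence 4) → 0 H
  atom 7: O, bond orders sum to 2 (valence 2) → 0 H
  atom 8: C, bond orders sum to 1 (valence 4) → 3 H
  atom 9: C, bond orders sum to 3 (valence 4) → 1 H
  atom 10: C, bond orders sum to 4 (valence 4) → 0 H
  atom 11: C, bond orders sum to 3 (valence 4) → 1 H
  atom 12: C, bond orders sum to 3 (valence 4) → 1 H
  atom 13: C, bond orders sum to 4 (valence 4) → 0 H
  atom 14: O, bond orders sum to 2 (valence 2) → 0 H
  atom 15: O, bond orders sum to 1 (valence 2) → 1 H
Totals → C:10, H:10, O:5.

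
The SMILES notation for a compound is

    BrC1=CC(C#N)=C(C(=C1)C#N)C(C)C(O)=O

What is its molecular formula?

C11H7BrN2O2

Walk through each heavy atom and fill implicit hydrogens from standard valence (C 4, N 3, O 2, S 2, halogen 1):
  atom 1: Br (halogen, monovalent) → 0 H
  atom 2: C, bond orders sum to 4 (valence 4) → 0 H
  atom 3: C, bond orders sum to 3 (valence 4) → 1 H
  atom 4: C, bond orders sum to 4 (valence 4) → 0 H
  atom 5: C, bond orders sum to 4 (valence 4) → 0 H
  atom 6: N, bond orders sum to 3 (valence 3) → 0 H
  atom 7: C, bond orders sum to 4 (valence 4) → 0 H
  atom 8: C, bond orders sum to 4 (valence 4) → 0 H
  atom 9: C, bond orders sum to 3 (valence 4) → 1 H
  atom 10: C, bond orders sum to 4 (valence 4) → 0 H
  atom 11: N, bond orders sum to 3 (valence 3) → 0 H
  atom 12: C, bond orders sum to 3 (valence 4) → 1 H
  atom 13: C, bond orders sum to 1 (valence 4) → 3 H
  atom 14: C, bond orders sum to 4 (valence 4) → 0 H
  atom 15: O, bond orders sum to 1 (valence 2) → 1 H
  atom 16: O, bond orders sum to 2 (valence 2) → 0 H
Totals → C:11, H:7, Br:1, N:2, O:2.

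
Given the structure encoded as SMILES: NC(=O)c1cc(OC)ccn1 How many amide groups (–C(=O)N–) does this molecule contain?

The amide motif appears at heavy-atom position 2 in the SMILES.
Other groups present: 1 ether.
Amide count: 1.

1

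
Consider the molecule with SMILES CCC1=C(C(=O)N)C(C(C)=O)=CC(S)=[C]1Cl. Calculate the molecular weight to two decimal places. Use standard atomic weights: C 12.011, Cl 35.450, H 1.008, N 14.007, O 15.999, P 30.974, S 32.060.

First, the molecular formula is C11H12ClNO2S (counting implicit H from valence).
  C: 11 × 12.011 = 132.121
  Cl: 1 × 35.450 = 35.450
  H: 12 × 1.008 = 12.096
  N: 1 × 14.007 = 14.007
  O: 2 × 15.999 = 31.998
  S: 1 × 32.060 = 32.060
Sum: 11×12.011 + 1×35.450 + 12×1.008 + 1×14.007 + 2×15.999 + 1×32.060 = 257.732 → 257.73 g/mol.

257.73 g/mol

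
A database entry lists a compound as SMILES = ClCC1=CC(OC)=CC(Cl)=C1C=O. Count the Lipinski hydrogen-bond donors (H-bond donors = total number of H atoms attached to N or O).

0

Donors: find every N or O and count the H atoms it carries.
  atom 6 (O): bond orders sum to 2 → 0 H
  atom 13 (O): bond orders sum to 2 → 0 H
Lipinski HBD = 0.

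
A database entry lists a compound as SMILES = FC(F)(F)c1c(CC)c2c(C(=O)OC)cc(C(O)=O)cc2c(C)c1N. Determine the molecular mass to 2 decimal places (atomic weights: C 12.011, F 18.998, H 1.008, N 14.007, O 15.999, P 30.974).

355.31 g/mol

First, the molecular formula is C17H16F3NO4 (counting implicit H from valence).
  C: 17 × 12.011 = 204.187
  F: 3 × 18.998 = 56.994
  H: 16 × 1.008 = 16.128
  N: 1 × 14.007 = 14.007
  O: 4 × 15.999 = 63.996
Sum: 17×12.011 + 3×18.998 + 16×1.008 + 1×14.007 + 4×15.999 = 355.312 → 355.31 g/mol.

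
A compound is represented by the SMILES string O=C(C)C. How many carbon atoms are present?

Count every carbon token in the SMILES (each C, including those in ring-closure positions and inside branches).
Carbon count: 3.

3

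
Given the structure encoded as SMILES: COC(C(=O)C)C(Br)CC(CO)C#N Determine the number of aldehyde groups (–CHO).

Scan the SMILES for the aldehyde motif — none present.
Groups that are present: 1 ether, 1 hydroxyl, 1 ketone, 1 nitrile.

0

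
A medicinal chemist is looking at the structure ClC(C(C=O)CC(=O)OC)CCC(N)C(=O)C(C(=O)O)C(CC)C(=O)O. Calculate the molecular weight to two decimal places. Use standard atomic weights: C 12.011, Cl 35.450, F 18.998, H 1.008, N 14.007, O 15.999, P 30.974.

First, the molecular formula is C16H24ClNO8 (counting implicit H from valence).
  C: 16 × 12.011 = 192.176
  Cl: 1 × 35.450 = 35.450
  H: 24 × 1.008 = 24.192
  N: 1 × 14.007 = 14.007
  O: 8 × 15.999 = 127.992
Sum: 16×12.011 + 1×35.450 + 24×1.008 + 1×14.007 + 8×15.999 = 393.817 → 393.82 g/mol.

393.82 g/mol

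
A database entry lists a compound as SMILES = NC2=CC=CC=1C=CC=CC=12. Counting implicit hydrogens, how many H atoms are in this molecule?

Walk through each heavy atom and fill implicit hydrogens from standard valence (C 4, N 3, O 2, S 2, halogen 1):
  atom 1: N, bond orders sum to 1 (valence 3) → 2 H
  atom 2: C, bond orders sum to 4 (valence 4) → 0 H
  atom 3: C, bond orders sum to 3 (valence 4) → 1 H
  atom 4: C, bond orders sum to 3 (valence 4) → 1 H
  atom 5: C, bond orders sum to 3 (valence 4) → 1 H
  atom 6: C, bond orders sum to 4 (valence 4) → 0 H
  atom 7: C, bond orders sum to 3 (valence 4) → 1 H
  atom 8: C, bond orders sum to 3 (valence 4) → 1 H
  atom 9: C, bond orders sum to 3 (valence 4) → 1 H
  atom 10: C, bond orders sum to 3 (valence 4) → 1 H
  atom 11: C, bond orders sum to 4 (valence 4) → 0 H
Total hydrogens: 9.

9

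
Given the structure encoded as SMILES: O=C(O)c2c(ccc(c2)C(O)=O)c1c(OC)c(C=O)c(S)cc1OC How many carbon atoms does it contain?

17

Count every carbon token in the SMILES (each C, including those in ring-closure positions and inside branches).
Carbon count: 17.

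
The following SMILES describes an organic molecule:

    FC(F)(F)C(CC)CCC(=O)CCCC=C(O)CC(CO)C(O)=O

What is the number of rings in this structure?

In SMILES, each pair of matching ring-closure digits denotes one ring-closing bond; the number of such bonds equals the number of independent rings.
Ring-closure bonds here: 0.

0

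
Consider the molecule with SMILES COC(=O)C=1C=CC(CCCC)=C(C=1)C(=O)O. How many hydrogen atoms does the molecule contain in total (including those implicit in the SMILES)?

Walk through each heavy atom and fill implicit hydrogens from standard valence (C 4, N 3, O 2, S 2, halogen 1):
  atom 1: C, bond orders sum to 1 (valence 4) → 3 H
  atom 2: O, bond orders sum to 2 (valence 2) → 0 H
  atom 3: C, bond orders sum to 4 (valence 4) → 0 H
  atom 4: O, bond orders sum to 2 (valence 2) → 0 H
  atom 5: C, bond orders sum to 4 (valence 4) → 0 H
  atom 6: C, bond orders sum to 3 (valence 4) → 1 H
  atom 7: C, bond orders sum to 3 (valence 4) → 1 H
  atom 8: C, bond orders sum to 4 (valence 4) → 0 H
  atom 9: C, bond orders sum to 2 (valence 4) → 2 H
  atom 10: C, bond orders sum to 2 (valence 4) → 2 H
  atom 11: C, bond orders sum to 2 (valence 4) → 2 H
  atom 12: C, bond orders sum to 1 (valence 4) → 3 H
  atom 13: C, bond orders sum to 4 (valence 4) → 0 H
  atom 14: C, bond orders sum to 3 (valence 4) → 1 H
  atom 15: C, bond orders sum to 4 (valence 4) → 0 H
  atom 16: O, bond orders sum to 2 (valence 2) → 0 H
  atom 17: O, bond orders sum to 1 (valence 2) → 1 H
Total hydrogens: 16.

16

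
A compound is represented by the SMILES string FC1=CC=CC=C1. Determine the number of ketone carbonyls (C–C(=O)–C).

0

Scan the SMILES for the ketone motif — none present.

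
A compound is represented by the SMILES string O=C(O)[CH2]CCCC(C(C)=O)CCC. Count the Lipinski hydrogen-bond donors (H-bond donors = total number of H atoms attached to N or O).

1

Donors: find every N or O and count the H atoms it carries.
  atom 1 (O): bond orders sum to 2 → 0 H
  atom 3 (O): bond orders sum to 1 → 1 H
  atom 11 (O): bond orders sum to 2 → 0 H
Lipinski HBD = 1.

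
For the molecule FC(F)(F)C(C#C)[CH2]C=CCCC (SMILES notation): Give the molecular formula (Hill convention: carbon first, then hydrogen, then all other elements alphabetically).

C10H13F3

Walk through each heavy atom and fill implicit hydrogens from standard valence (C 4, N 3, O 2, S 2, halogen 1):
  atom 1: F (halogen, monovalent) → 0 H
  atom 2: C, bond orders sum to 4 (valence 4) → 0 H
  atom 3: F (halogen, monovalent) → 0 H
  atom 4: F (halogen, monovalent) → 0 H
  atom 5: C, bond orders sum to 3 (valence 4) → 1 H
  atom 6: C, bond orders sum to 4 (valence 4) → 0 H
  atom 7: C, bond orders sum to 3 (valence 4) → 1 H
  atom 8: C with explicit H count 2
  atom 9: C, bond orders sum to 3 (valence 4) → 1 H
  atom 10: C, bond orders sum to 3 (valence 4) → 1 H
  atom 11: C, bond orders sum to 2 (valence 4) → 2 H
  atom 12: C, bond orders sum to 2 (valence 4) → 2 H
  atom 13: C, bond orders sum to 1 (valence 4) → 3 H
Totals → C:10, H:13, F:3.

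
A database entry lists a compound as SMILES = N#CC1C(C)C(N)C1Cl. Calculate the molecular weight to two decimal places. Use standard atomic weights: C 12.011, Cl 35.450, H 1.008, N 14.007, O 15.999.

144.60 g/mol

First, the molecular formula is C6H9ClN2 (counting implicit H from valence).
  C: 6 × 12.011 = 72.066
  Cl: 1 × 35.450 = 35.450
  H: 9 × 1.008 = 9.072
  N: 2 × 14.007 = 28.014
Sum: 6×12.011 + 1×35.450 + 9×1.008 + 2×14.007 = 144.602 → 144.60 g/mol.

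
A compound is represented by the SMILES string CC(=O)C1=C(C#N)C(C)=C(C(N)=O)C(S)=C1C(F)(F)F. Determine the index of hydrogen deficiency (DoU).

Molecular formula: C12H9F3N2O2S.
DoU = (2C + 2 + N − H − X) / 2, where X is the halogen count and O/S are ignored.
    = (2·12 + 2 + 2 − 9 − 3) / 2 = 16 / 2 = 8.

8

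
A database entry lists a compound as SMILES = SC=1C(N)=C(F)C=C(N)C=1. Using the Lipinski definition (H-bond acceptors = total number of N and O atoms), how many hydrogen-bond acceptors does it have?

2

N atoms: 2; O atoms: 0.
Lipinski HBA = 2 + 0 = 2.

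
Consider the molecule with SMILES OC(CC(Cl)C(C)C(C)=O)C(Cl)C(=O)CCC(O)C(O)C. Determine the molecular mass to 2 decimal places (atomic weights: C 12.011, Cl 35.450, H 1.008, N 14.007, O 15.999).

343.24 g/mol

First, the molecular formula is C14H24Cl2O5 (counting implicit H from valence).
  C: 14 × 12.011 = 168.154
  Cl: 2 × 35.450 = 70.900
  H: 24 × 1.008 = 24.192
  O: 5 × 15.999 = 79.995
Sum: 14×12.011 + 2×35.450 + 24×1.008 + 5×15.999 = 343.241 → 343.24 g/mol.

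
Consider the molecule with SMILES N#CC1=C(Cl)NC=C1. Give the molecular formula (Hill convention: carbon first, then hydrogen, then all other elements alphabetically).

Walk through each heavy atom and fill implicit hydrogens from standard valence (C 4, N 3, O 2, S 2, halogen 1):
  atom 1: N, bond orders sum to 3 (valence 3) → 0 H
  atom 2: C, bond orders sum to 4 (valence 4) → 0 H
  atom 3: C, bond orders sum to 4 (valence 4) → 0 H
  atom 4: C, bond orders sum to 4 (valence 4) → 0 H
  atom 5: Cl (halogen, monovalent) → 0 H
  atom 6: N, bond orders sum to 2 (valence 3) → 1 H
  atom 7: C, bond orders sum to 3 (valence 4) → 1 H
  atom 8: C, bond orders sum to 3 (valence 4) → 1 H
Totals → C:5, H:3, Cl:1, N:2.
In Hill order: C5H3ClN2.

C5H3ClN2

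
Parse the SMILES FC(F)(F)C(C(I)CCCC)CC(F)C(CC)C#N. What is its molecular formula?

Walk through each heavy atom and fill implicit hydrogens from standard valence (C 4, N 3, O 2, S 2, halogen 1):
  atom 1: F (halogen, monovalent) → 0 H
  atom 2: C, bond orders sum to 4 (valence 4) → 0 H
  atom 3: F (halogen, monovalent) → 0 H
  atom 4: F (halogen, monovalent) → 0 H
  atom 5: C, bond orders sum to 3 (valence 4) → 1 H
  atom 6: C, bond orders sum to 3 (valence 4) → 1 H
  atom 7: I (halogen, monovalent) → 0 H
  atom 8: C, bond orders sum to 2 (valence 4) → 2 H
  atom 9: C, bond orders sum to 2 (valence 4) → 2 H
  atom 10: C, bond orders sum to 2 (valence 4) → 2 H
  atom 11: C, bond orders sum to 1 (valence 4) → 3 H
  atom 12: C, bond orders sum to 2 (valence 4) → 2 H
  atom 13: C, bond orders sum to 3 (valence 4) → 1 H
  atom 14: F (halogen, monovalent) → 0 H
  atom 15: C, bond orders sum to 3 (valence 4) → 1 H
  atom 16: C, bond orders sum to 2 (valence 4) → 2 H
  atom 17: C, bond orders sum to 1 (valence 4) → 3 H
  atom 18: C, bond orders sum to 4 (valence 4) → 0 H
  atom 19: N, bond orders sum to 3 (valence 3) → 0 H
Totals → C:13, H:20, F:4, I:1, N:1.

C13H20F4IN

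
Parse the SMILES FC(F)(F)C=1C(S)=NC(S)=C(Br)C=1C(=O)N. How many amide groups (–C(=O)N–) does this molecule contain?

1

The amide motif appears at heavy-atom position 14 in the SMILES.
Other groups present: 2 thiol.
Amide count: 1.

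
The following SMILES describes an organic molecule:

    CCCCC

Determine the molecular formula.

Walk through each heavy atom and fill implicit hydrogens from standard valence (C 4, N 3, O 2, S 2, halogen 1):
  atom 1: C, bond orders sum to 1 (valence 4) → 3 H
  atom 2: C, bond orders sum to 2 (valence 4) → 2 H
  atom 3: C, bond orders sum to 2 (valence 4) → 2 H
  atom 4: C, bond orders sum to 2 (valence 4) → 2 H
  atom 5: C, bond orders sum to 1 (valence 4) → 3 H
Totals → C:5, H:12.

C5H12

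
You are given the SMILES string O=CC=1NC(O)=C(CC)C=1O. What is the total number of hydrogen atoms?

Walk through each heavy atom and fill implicit hydrogens from standard valence (C 4, N 3, O 2, S 2, halogen 1):
  atom 1: O, bond orders sum to 2 (valence 2) → 0 H
  atom 2: C, bond orders sum to 3 (valence 4) → 1 H
  atom 3: C, bond orders sum to 4 (valence 4) → 0 H
  atom 4: N, bond orders sum to 2 (valence 3) → 1 H
  atom 5: C, bond orders sum to 4 (valence 4) → 0 H
  atom 6: O, bond orders sum to 1 (valence 2) → 1 H
  atom 7: C, bond orders sum to 4 (valence 4) → 0 H
  atom 8: C, bond orders sum to 2 (valence 4) → 2 H
  atom 9: C, bond orders sum to 1 (valence 4) → 3 H
  atom 10: C, bond orders sum to 4 (valence 4) → 0 H
  atom 11: O, bond orders sum to 1 (valence 2) → 1 H
Total hydrogens: 9.

9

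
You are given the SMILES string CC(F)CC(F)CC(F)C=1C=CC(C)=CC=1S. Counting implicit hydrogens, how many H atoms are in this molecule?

Walk through each heavy atom and fill implicit hydrogens from standard valence (C 4, N 3, O 2, S 2, halogen 1):
  atom 1: C, bond orders sum to 1 (valence 4) → 3 H
  atom 2: C, bond orders sum to 3 (valence 4) → 1 H
  atom 3: F (halogen, monovalent) → 0 H
  atom 4: C, bond orders sum to 2 (valence 4) → 2 H
  atom 5: C, bond orders sum to 3 (valence 4) → 1 H
  atom 6: F (halogen, monovalent) → 0 H
  atom 7: C, bond orders sum to 2 (valence 4) → 2 H
  atom 8: C, bond orders sum to 3 (valence 4) → 1 H
  atom 9: F (halogen, monovalent) → 0 H
  atom 10: C, bond orders sum to 4 (valence 4) → 0 H
  atom 11: C, bond orders sum to 3 (valence 4) → 1 H
  atom 12: C, bond orders sum to 3 (valence 4) → 1 H
  atom 13: C, bond orders sum to 4 (valence 4) → 0 H
  atom 14: C, bond orders sum to 1 (valence 4) → 3 H
  atom 15: C, bond orders sum to 3 (valence 4) → 1 H
  atom 16: C, bond orders sum to 4 (valence 4) → 0 H
  atom 17: S, bond orders sum to 1 (valence 2) → 1 H
Total hydrogens: 17.

17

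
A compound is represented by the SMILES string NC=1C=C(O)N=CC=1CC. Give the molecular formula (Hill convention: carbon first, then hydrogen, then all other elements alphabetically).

Walk through each heavy atom and fill implicit hydrogens from standard valence (C 4, N 3, O 2, S 2, halogen 1):
  atom 1: N, bond orders sum to 1 (valence 3) → 2 H
  atom 2: C, bond orders sum to 4 (valence 4) → 0 H
  atom 3: C, bond orders sum to 3 (valence 4) → 1 H
  atom 4: C, bond orders sum to 4 (valence 4) → 0 H
  atom 5: O, bond orders sum to 1 (valence 2) → 1 H
  atom 6: N, bond orders sum to 3 (valence 3) → 0 H
  atom 7: C, bond orders sum to 3 (valence 4) → 1 H
  atom 8: C, bond orders sum to 4 (valence 4) → 0 H
  atom 9: C, bond orders sum to 2 (valence 4) → 2 H
  atom 10: C, bond orders sum to 1 (valence 4) → 3 H
Totals → C:7, H:10, N:2, O:1.

C7H10N2O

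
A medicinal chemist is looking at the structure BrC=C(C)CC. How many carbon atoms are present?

5

Count every carbon token in the SMILES (each C, including those in ring-closure positions and inside branches).
Carbon count: 5.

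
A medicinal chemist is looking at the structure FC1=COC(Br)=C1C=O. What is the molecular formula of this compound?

Walk through each heavy atom and fill implicit hydrogens from standard valence (C 4, N 3, O 2, S 2, halogen 1):
  atom 1: F (halogen, monovalent) → 0 H
  atom 2: C, bond orders sum to 4 (valence 4) → 0 H
  atom 3: C, bond orders sum to 3 (valence 4) → 1 H
  atom 4: O, bond orders sum to 2 (valence 2) → 0 H
  atom 5: C, bond orders sum to 4 (valence 4) → 0 H
  atom 6: Br (halogen, monovalent) → 0 H
  atom 7: C, bond orders sum to 4 (valence 4) → 0 H
  atom 8: C, bond orders sum to 3 (valence 4) → 1 H
  atom 9: O, bond orders sum to 2 (valence 2) → 0 H
Totals → C:5, H:2, Br:1, F:1, O:2.

C5H2BrFO2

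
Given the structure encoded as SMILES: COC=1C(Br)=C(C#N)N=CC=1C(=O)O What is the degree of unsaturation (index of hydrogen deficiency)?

Degree of unsaturation = (number of rings) + (number of π bonds).
Ring closures in the SMILES: 1.
π bonds: 4 double bonds (each 1 DoU), 1 triple bond (each 2 DoU) → 6 DoU from unsaturation.
Total DoU = 1 + 6 = 7.

7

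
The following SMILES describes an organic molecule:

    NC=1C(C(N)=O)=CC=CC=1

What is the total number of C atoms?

7

Count every carbon token in the SMILES (each C, including those in ring-closure positions and inside branches).
Carbon count: 7.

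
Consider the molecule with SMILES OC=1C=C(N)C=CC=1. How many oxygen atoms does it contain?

Scan the SMILES for O atoms (remember two-letter symbols like Cl and Br are single atoms).
Oxygen count: 1.

1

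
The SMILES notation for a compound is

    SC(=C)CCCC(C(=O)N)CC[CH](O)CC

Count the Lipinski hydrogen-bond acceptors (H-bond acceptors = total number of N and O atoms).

3

N atoms: 1; O atoms: 2.
Lipinski HBA = 1 + 2 = 3.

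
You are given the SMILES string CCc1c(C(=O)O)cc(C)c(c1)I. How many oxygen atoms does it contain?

Scan the SMILES for O atoms (remember two-letter symbols like Cl and Br are single atoms).
Oxygen count: 2.

2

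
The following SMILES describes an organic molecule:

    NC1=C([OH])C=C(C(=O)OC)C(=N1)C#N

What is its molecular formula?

C8H7N3O3

Walk through each heavy atom and fill implicit hydrogens from standard valence (C 4, N 3, O 2, S 2, halogen 1):
  atom 1: N, bond orders sum to 1 (valence 3) → 2 H
  atom 2: C, bond orders sum to 4 (valence 4) → 0 H
  atom 3: C, bond orders sum to 4 (valence 4) → 0 H
  atom 4: O with explicit H count 1
  atom 5: C, bond orders sum to 3 (valence 4) → 1 H
  atom 6: C, bond orders sum to 4 (valence 4) → 0 H
  atom 7: C, bond orders sum to 4 (valence 4) → 0 H
  atom 8: O, bond orders sum to 2 (valence 2) → 0 H
  atom 9: O, bond orders sum to 2 (valence 2) → 0 H
  atom 10: C, bond orders sum to 1 (valence 4) → 3 H
  atom 11: C, bond orders sum to 4 (valence 4) → 0 H
  atom 12: N, bond orders sum to 3 (valence 3) → 0 H
  atom 13: C, bond orders sum to 4 (valence 4) → 0 H
  atom 14: N, bond orders sum to 3 (valence 3) → 0 H
Totals → C:8, H:7, N:3, O:3.
In Hill order: C8H7N3O3.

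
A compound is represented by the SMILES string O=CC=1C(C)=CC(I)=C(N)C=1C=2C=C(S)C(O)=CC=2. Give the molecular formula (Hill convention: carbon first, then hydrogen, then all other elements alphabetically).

Walk through each heavy atom and fill implicit hydrogens from standard valence (C 4, N 3, O 2, S 2, halogen 1):
  atom 1: O, bond orders sum to 2 (valence 2) → 0 H
  atom 2: C, bond orders sum to 3 (valence 4) → 1 H
  atom 3: C, bond orders sum to 4 (valence 4) → 0 H
  atom 4: C, bond orders sum to 4 (valence 4) → 0 H
  atom 5: C, bond orders sum to 1 (valence 4) → 3 H
  atom 6: C, bond orders sum to 3 (valence 4) → 1 H
  atom 7: C, bond orders sum to 4 (valence 4) → 0 H
  atom 8: I (halogen, monovalent) → 0 H
  atom 9: C, bond orders sum to 4 (valence 4) → 0 H
  atom 10: N, bond orders sum to 1 (valence 3) → 2 H
  atom 11: C, bond orders sum to 4 (valence 4) → 0 H
  atom 12: C, bond orders sum to 4 (valence 4) → 0 H
  atom 13: C, bond orders sum to 3 (valence 4) → 1 H
  atom 14: C, bond orders sum to 4 (valence 4) → 0 H
  atom 15: S, bond orders sum to 1 (valence 2) → 1 H
  atom 16: C, bond orders sum to 4 (valence 4) → 0 H
  atom 17: O, bond orders sum to 1 (valence 2) → 1 H
  atom 18: C, bond orders sum to 3 (valence 4) → 1 H
  atom 19: C, bond orders sum to 3 (valence 4) → 1 H
Totals → C:14, H:12, I:1, N:1, O:2, S:1.

C14H12INO2S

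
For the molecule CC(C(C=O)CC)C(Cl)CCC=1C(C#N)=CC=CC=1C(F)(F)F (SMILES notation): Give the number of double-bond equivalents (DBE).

7

Degree of unsaturation = (number of rings) + (number of π bonds).
Ring closures in the SMILES: 1.
π bonds: 4 double bonds (each 1 DoU), 1 triple bond (each 2 DoU) → 6 DoU from unsaturation.
Total DoU = 1 + 6 = 7.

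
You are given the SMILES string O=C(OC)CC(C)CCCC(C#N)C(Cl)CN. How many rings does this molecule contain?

In SMILES, each pair of matching ring-closure digits denotes one ring-closing bond; the number of such bonds equals the number of independent rings.
Ring-closure bonds here: 0.

0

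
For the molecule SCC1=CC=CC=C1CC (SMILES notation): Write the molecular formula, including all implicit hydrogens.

C9H12S

Walk through each heavy atom and fill implicit hydrogens from standard valence (C 4, N 3, O 2, S 2, halogen 1):
  atom 1: S, bond orders sum to 1 (valence 2) → 1 H
  atom 2: C, bond orders sum to 2 (valence 4) → 2 H
  atom 3: C, bond orders sum to 4 (valence 4) → 0 H
  atom 4: C, bond orders sum to 3 (valence 4) → 1 H
  atom 5: C, bond orders sum to 3 (valence 4) → 1 H
  atom 6: C, bond orders sum to 3 (valence 4) → 1 H
  atom 7: C, bond orders sum to 3 (valence 4) → 1 H
  atom 8: C, bond orders sum to 4 (valence 4) → 0 H
  atom 9: C, bond orders sum to 2 (valence 4) → 2 H
  atom 10: C, bond orders sum to 1 (valence 4) → 3 H
Totals → C:9, H:12, S:1.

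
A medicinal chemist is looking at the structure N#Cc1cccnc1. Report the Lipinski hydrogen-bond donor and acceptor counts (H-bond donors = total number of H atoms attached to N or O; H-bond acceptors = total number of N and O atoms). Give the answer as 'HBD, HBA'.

0, 2

Donors: find every N or O and count the H atoms it carries.
  atom 1 (N): bond orders sum to 3 → 0 H
  atom 7 (N): bond orders sum to 3 → 0 H
Lipinski HBD = 0.
Acceptors: N atoms = 2, O atoms = 0 → HBA = 2.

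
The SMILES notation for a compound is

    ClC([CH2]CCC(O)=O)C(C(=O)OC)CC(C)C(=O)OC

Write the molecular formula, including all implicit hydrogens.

C13H21ClO6

Walk through each heavy atom and fill implicit hydrogens from standard valence (C 4, N 3, O 2, S 2, halogen 1):
  atom 1: Cl (halogen, monovalent) → 0 H
  atom 2: C, bond orders sum to 3 (valence 4) → 1 H
  atom 3: C with explicit H count 2
  atom 4: C, bond orders sum to 2 (valence 4) → 2 H
  atom 5: C, bond orders sum to 2 (valence 4) → 2 H
  atom 6: C, bond orders sum to 4 (valence 4) → 0 H
  atom 7: O, bond orders sum to 1 (valence 2) → 1 H
  atom 8: O, bond orders sum to 2 (valence 2) → 0 H
  atom 9: C, bond orders sum to 3 (valence 4) → 1 H
  atom 10: C, bond orders sum to 4 (valence 4) → 0 H
  atom 11: O, bond orders sum to 2 (valence 2) → 0 H
  atom 12: O, bond orders sum to 2 (valence 2) → 0 H
  atom 13: C, bond orders sum to 1 (valence 4) → 3 H
  atom 14: C, bond orders sum to 2 (valence 4) → 2 H
  atom 15: C, bond orders sum to 3 (valence 4) → 1 H
  atom 16: C, bond orders sum to 1 (valence 4) → 3 H
  atom 17: C, bond orders sum to 4 (valence 4) → 0 H
  atom 18: O, bond orders sum to 2 (valence 2) → 0 H
  atom 19: O, bond orders sum to 2 (valence 2) → 0 H
  atom 20: C, bond orders sum to 1 (valence 4) → 3 H
Totals → C:13, H:21, Cl:1, O:6.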